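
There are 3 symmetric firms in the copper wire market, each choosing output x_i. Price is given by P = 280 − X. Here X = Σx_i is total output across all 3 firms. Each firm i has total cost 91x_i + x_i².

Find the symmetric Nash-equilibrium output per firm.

A representative firm's profit is π_i = x_i(280 − X) − 91x_i − x_i², with X = x_i + Σ_{j≠i} x_j.
First-order condition: 189 − 4x_i − Σ_{j≠i} x_j = 0.
In a symmetric equilibrium every firm chooses the same x, so Σ_{j≠i} x_j = 2x. The condition becomes 189 − 6x = 0, giving x = 189/6 = 31.5.

31.5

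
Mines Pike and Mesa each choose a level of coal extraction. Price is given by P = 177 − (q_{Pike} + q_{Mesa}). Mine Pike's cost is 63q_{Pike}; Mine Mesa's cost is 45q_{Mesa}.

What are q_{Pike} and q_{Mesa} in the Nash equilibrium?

Mine Pike's profit: π = q_{Pike}(177 − (q_{Pike} + q_{Mesa})) − 63q_{Pike}.
∂π/∂q_{Pike} = 114 − 2q_{Pike} − q_{Mesa} = 0, so q_{Pike} = 57 − 0.5q_{Mesa}.
By the same steps for Mesa: q_{Mesa} = 66 − 0.5q_{Pike}.
Solving the two reaction functions simultaneously: (1 − (−0.5)(−0.5))q_{Pike} = 57 − 0.5·66, so 0.75q_{Pike} = 24 and q_{Pike} = 32.
Then q_{Mesa} = 66 − 0.5·32 = 50.

32, 50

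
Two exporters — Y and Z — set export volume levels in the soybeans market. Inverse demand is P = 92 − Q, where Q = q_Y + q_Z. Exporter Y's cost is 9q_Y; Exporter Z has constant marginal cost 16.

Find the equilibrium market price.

Exporter Y's profit: π = q_Y(92 − (q_Y + q_Z)) − 9q_Y.
∂π/∂q_Y = 83 − 2q_Y − q_Z = 0, so q_Y = 41.5 − 0.5q_Z.
By the same steps for Z: q_Z = 38 − 0.5q_Y.
Solving the two reaction functions simultaneously: (1 − (−0.5)(−0.5))q_Y = 41.5 − 0.5·38, so 0.75q_Y = 22.5 and q_Y = 30.
Then q_Z = 38 − 0.5·30 = 23.
Equilibrium price: P = 92 − 53 = 39.

39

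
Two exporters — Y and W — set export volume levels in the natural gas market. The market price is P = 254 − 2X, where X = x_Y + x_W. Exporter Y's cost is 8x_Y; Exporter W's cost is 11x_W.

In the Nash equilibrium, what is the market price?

91

Exporter Y's profit: π = x_Y(254 − 2(x_Y + x_W)) − 8x_Y.
∂π/∂x_Y = 246 − 4x_Y − 2x_W = 0, so x_Y = 61.5 − 0.5x_W.
By the same steps for W: x_W = 60.75 − 0.5x_Y.
Plugging x_W into Y's best response: x_Y = 61.5 − 0.5(60.75 − 0.5x_Y) ⇒ 0.75x_Y = 31.125, so x_Y = 41.5.
Then x_W = 60.75 − 0.5·41.5 = 40.
Equilibrium price: P = 254 − 2·81.5 = 91.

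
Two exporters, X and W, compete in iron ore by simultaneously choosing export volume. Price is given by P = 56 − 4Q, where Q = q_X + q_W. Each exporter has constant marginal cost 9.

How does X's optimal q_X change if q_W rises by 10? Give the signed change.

-5

Exporter X's profit: π = q_X(56 − 4(q_X + q_W)) − 9q_X.
∂π/∂q_X = 47 − 8q_X − 4q_W = 0, so q_X = 5.875 − 0.5q_W.
The reaction-function slope is −0.5, so a 10-unit rise in q_W moves q_X by −0.5 × 10 = −5. X's best response falls — the actions are strategic substitutes.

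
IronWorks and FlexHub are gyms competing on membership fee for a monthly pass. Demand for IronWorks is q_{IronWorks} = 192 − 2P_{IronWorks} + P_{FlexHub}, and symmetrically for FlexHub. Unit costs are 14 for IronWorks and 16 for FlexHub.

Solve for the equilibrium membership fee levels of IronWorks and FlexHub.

73.6, 74.4

IronWorks's profit: π = (P_{IronWorks} − 14)(192 − 2P_{IronWorks} + P_{FlexHub}).
∂π/∂P_{IronWorks} = 220 − 4P_{IronWorks} + P_{FlexHub} = 0 ⇒ P_{IronWorks} = 55 + 0.25P_{FlexHub}.
Similarly P_{FlexHub} = 56 + 0.25P_{IronWorks}.
Plugging P_{FlexHub} into IronWorks's best response: P_{IronWorks} = 55 + 0.25(56 + 0.25P_{IronWorks}) ⇒ 0.9375P_{IronWorks} = 69, so P_{IronWorks} = 73.6.
Then P_{FlexHub} = 56 + 0.25·73.6 = 74.4.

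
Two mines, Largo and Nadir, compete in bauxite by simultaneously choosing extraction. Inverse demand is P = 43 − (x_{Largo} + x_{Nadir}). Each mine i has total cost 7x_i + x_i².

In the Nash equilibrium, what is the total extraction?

Mine Largo's profit: π = x_{Largo}(43 − (x_{Largo} + x_{Nadir})) − 7x_{Largo} − x_{Largo}².
∂π/∂x_{Largo} = 36 − 4x_{Largo} − x_{Nadir} = 0, so x_{Largo} = 9 − 0.25x_{Nadir}.
Setting x_{Largo} = x_{Nadir} in the reaction function: x_{Largo} = 9 − 0.25x_{Largo}, so x_{Largo} = 9 / 1.25 = 7.2.
Total extraction: 7.2 + 7.2 = 14.4.

14.4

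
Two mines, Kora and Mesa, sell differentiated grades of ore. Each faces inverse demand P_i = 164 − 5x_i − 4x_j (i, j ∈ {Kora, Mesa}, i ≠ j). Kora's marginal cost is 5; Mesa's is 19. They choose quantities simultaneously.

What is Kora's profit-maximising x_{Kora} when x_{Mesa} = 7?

Mine Kora's profit: π = x_{Kora}(164 − 5x_{Kora} − 4x_{Mesa}) − 5x_{Kora}.
∂π/∂x_{Kora} = 159 − 10x_{Kora} − 4x_{Mesa} = 0 ⇒ x_{Kora} = 15.9 − 0.4x_{Mesa}.
At x_{Mesa} = 7: x_{Kora} = 15.9 − 0.4·7 = 13.1.

13.1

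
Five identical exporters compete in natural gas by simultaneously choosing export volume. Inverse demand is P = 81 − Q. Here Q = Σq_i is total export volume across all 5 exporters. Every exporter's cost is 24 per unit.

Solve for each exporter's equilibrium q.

9.5

A representative exporter's profit is π_i = q_i(81 − Q) − 24q_i, with Q = q_i + Σ_{j≠i} q_j.
First-order condition: 57 − 2q_i − Σ_{j≠i} q_j = 0.
Imposing symmetry (q_j = q for all j) turns Σ_{j≠i} q_j into 4q, so 57 = 6q and q = 9.5.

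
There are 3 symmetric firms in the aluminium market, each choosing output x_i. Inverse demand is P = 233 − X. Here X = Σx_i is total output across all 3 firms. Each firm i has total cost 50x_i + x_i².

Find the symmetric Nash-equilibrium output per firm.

A representative firm's profit is π_i = x_i(233 − X) − 50x_i − x_i², with X = x_i + Σ_{j≠i} x_j.
First-order condition: 183 − 4x_i − Σ_{j≠i} x_j = 0.
In a symmetric equilibrium every firm chooses the same x, so Σ_{j≠i} x_j = 2x. The condition becomes 183 − 6x = 0, giving x = 183/6 = 30.5.

30.5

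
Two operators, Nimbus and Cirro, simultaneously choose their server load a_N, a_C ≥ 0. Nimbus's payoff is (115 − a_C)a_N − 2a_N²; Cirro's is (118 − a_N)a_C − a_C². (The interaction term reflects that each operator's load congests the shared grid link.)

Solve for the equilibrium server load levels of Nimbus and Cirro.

Expanding Nimbus's payoff: 115a_N − a_Ca_N − 2a_N².
∂π/∂a_N = 115 − a_C − 4a_N = 0, so a_N = 28.75 − 0.25a_C.
Likewise for Cirro: a_C = 59 − 0.5a_N.
Plugging a_C into Nimbus's best response: a_N = 28.75 − 0.25(59 − 0.5a_N) ⇒ 0.875a_N = 14, so a_N = 16.
Then a_C = 59 − 0.5·16 = 51.

16, 51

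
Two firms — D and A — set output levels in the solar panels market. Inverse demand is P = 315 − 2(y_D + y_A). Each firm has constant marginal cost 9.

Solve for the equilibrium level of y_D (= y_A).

Firm D's profit: π = y_D(315 − 2(y_D + y_A)) − 9y_D.
∂π/∂y_D = 306 − 4y_D − 2y_A = 0, so y_D = 76.5 − 0.5y_A.
Setting y_D = y_A in the reaction function: y_D = 76.5 − 0.5y_D, so y_D = 76.5 / 1.5 = 51.

51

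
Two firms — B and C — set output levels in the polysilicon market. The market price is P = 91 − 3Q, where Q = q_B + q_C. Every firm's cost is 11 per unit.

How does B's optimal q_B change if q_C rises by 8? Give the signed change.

Firm B's profit: π = q_B(91 − 3(q_B + q_C)) − 11q_B.
∂π/∂q_B = 80 − 6q_B − 3q_C = 0, so q_B = 40/3 − 0.5q_C.
The reaction-function slope is −0.5, so an 8-unit rise in q_C moves q_B by −0.5 × 8 = −4. B's best response falls — the actions are strategic substitutes.

-4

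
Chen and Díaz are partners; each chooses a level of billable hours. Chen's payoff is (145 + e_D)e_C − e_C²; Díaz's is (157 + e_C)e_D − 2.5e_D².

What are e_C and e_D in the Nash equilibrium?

Expanding Chen's payoff: 145e_C + e_De_C − e_C².
∂π/∂e_C = 145 + e_D − 2e_C = 0, so e_C = 72.5 + 0.5e_D.
Likewise for Díaz: e_D = 31.4 + 0.2e_C.
Substituting the second reaction function into the first: e_C = 72.5 + 0.5(31.4 + 0.2e_C), which gives 0.9e_C = 88.2 ⇒ e_C = 98.
Then e_D = 31.4 + 0.2·98 = 51.

98, 51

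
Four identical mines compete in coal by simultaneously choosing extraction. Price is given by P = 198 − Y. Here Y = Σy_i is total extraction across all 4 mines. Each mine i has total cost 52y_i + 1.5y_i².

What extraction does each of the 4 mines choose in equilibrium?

A representative mine's profit is π_i = y_i(198 − Y) − 52y_i − 1.5y_i², with Y = y_i + Σ_{j≠i} y_j.
First-order condition: 146 − 5y_i − Σ_{j≠i} y_j = 0.
In a symmetric equilibrium every mine chooses the same y, so Σ_{j≠i} y_j = 3y. The condition becomes 146 − 8y = 0, giving y = 146/8 = 18.25.

18.25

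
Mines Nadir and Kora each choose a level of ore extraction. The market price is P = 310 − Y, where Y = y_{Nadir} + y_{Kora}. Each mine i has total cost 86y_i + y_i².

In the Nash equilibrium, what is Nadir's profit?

Mine Nadir's profit: π = y_{Nadir}(310 − (y_{Nadir} + y_{Kora})) − 86y_{Nadir} − y_{Nadir}².
∂π/∂y_{Nadir} = 224 − 4y_{Nadir} − y_{Kora} = 0, so y_{Nadir} = 56 − 0.25y_{Kora}.
The game is symmetric, so in equilibrium y_{Kora} = y_{Nadir}: the reaction function gives 1.25y_{Nadir} = 56, hence y_{Nadir} = 44.8.
Price P = 310 − 89.6 = 220.4.
Nadir's profit: (220.4 − 86)·44.8 − (44.8)² = 4014.08.

4014.08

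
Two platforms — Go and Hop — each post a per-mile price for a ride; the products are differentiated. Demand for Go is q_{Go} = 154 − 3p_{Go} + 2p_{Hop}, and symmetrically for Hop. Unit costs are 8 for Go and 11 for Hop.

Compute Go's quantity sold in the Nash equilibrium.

111.1875

Go's profit: π = (p_{Go} − 8)(154 − 3p_{Go} + 2p_{Hop}).
∂π/∂p_{Go} = 178 − 6p_{Go} + 2p_{Hop} = 0 ⇒ p_{Go} = 89/3 + (1/3)p_{Hop}.
Similarly p_{Hop} = 187/6 + (1/3)p_{Go}.
Plugging p_{Hop} into Go's best response: p_{Go} = 89/3 + (1/3)(187/6 + (1/3)p_{Go}) ⇒ (8/9)p_{Go} = 721/18, so p_{Go} = 45.0625.
Then p_{Hop} = 187/6 + (1/3)·45.0625 = 46.1875.
q_{Go} = 154 − 3·45.0625 + 2·46.1875 = 111.1875.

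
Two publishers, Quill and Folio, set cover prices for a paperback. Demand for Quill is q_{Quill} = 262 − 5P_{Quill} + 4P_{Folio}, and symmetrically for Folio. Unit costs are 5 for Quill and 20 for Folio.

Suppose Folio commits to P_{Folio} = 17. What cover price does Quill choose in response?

Quill's profit: π = (P_{Quill} − 5)(262 − 5P_{Quill} + 4P_{Folio}).
∂π/∂P_{Quill} = 287 − 10P_{Quill} + 4P_{Folio} = 0 ⇒ P_{Quill} = 28.7 + 0.4P_{Folio}.
At P_{Folio} = 17: P_{Quill} = 28.7 + 0.4·17 = 35.5.

35.5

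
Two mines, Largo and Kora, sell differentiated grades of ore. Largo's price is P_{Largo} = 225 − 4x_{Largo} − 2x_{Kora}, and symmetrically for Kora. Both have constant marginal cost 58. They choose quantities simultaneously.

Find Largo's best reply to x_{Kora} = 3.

20.125

Mine Largo's profit: π = x_{Largo}(225 − 4x_{Largo} − 2x_{Kora}) − 58x_{Largo}.
∂π/∂x_{Largo} = 167 − 8x_{Largo} − 2x_{Kora} = 0 ⇒ x_{Largo} = 20.875 − 0.25x_{Kora}.
At x_{Kora} = 3: x_{Largo} = 20.875 − 0.25·3 = 20.125.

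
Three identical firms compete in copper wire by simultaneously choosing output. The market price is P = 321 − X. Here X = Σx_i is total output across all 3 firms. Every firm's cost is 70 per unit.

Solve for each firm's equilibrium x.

62.75

A representative firm's profit is π_i = x_i(321 − X) − 70x_i, with X = x_i + Σ_{j≠i} x_j.
First-order condition: 251 − 2x_i − Σ_{j≠i} x_j = 0.
Imposing symmetry (x_j = x for all j) turns Σ_{j≠i} x_j into 2x, so 251 = 4x and x = 62.75.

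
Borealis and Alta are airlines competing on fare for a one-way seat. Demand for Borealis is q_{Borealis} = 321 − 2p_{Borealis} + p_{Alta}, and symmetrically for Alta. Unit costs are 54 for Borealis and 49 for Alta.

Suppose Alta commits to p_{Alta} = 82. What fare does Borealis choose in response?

127.75

Borealis's profit: π = (p_{Borealis} − 54)(321 − 2p_{Borealis} + p_{Alta}).
∂π/∂p_{Borealis} = 429 − 4p_{Borealis} + p_{Alta} = 0 ⇒ p_{Borealis} = 107.25 + 0.25p_{Alta}.
At p_{Alta} = 82: p_{Borealis} = 107.25 + 0.25·82 = 127.75.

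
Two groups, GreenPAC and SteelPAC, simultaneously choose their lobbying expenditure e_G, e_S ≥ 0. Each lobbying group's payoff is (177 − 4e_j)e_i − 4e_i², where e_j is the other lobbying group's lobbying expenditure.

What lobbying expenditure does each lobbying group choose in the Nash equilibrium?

GreenPAC's payoff is (177 − 4e_S)e_G − 4e_G².
∂π/∂e_G = 177 − 4e_S − 8e_G = 0, so e_G = 22.125 − 0.5e_S.
Setting e_G = e_S in the reaction function: e_G = 22.125 − 0.5e_G, so e_G = 22.125 / 1.5 = 14.75.

14.75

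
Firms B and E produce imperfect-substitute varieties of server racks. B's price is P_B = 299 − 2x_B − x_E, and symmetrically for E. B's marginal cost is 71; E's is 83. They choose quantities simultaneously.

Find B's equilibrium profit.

Firm B's profit: π = x_B(299 − 2x_B − x_E) − 71x_B.
∂π/∂x_B = 228 − 4x_B − x_E = 0 ⇒ x_B = 57 − 0.25x_E.
Similarly x_E = 54 − 0.25x_B.
Solving the two reaction functions simultaneously: (1 − (−0.25)(−0.25))x_B = 57 − 0.25·54, so 0.9375x_B = 43.5 and x_B = 46.4.
Then x_E = 54 − 0.25·46.4 = 42.4.
P_B = 299 − 2·46.4 − 42.4 = 163.8.
Profit = (163.8 − 71)·46.4 = 4305.92.

4305.92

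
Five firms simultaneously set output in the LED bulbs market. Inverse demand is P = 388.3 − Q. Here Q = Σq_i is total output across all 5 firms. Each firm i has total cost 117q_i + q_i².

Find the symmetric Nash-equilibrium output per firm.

A representative firm's profit is π_i = q_i(388.3 − Q) − 117q_i − q_i², with Q = q_i + Σ_{j≠i} q_j.
First-order condition: 271.3 − 4q_i − Σ_{j≠i} q_j = 0.
In a symmetric equilibrium every firm chooses the same q, so Σ_{j≠i} q_j = 4q. The condition becomes 271.3 − 8q = 0, giving q = 271.3/8 = 33.9125.

33.9125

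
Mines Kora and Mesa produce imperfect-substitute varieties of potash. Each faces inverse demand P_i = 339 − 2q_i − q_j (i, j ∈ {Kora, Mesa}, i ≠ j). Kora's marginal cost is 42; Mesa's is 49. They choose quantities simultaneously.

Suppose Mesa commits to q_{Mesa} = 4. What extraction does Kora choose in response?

73.25

Mine Kora's profit: π = q_{Kora}(339 − 2q_{Kora} − q_{Mesa}) − 42q_{Kora}.
∂π/∂q_{Kora} = 297 − 4q_{Kora} − q_{Mesa} = 0 ⇒ q_{Kora} = 74.25 − 0.25q_{Mesa}.
At q_{Mesa} = 4: q_{Kora} = 74.25 − 0.25·4 = 73.25.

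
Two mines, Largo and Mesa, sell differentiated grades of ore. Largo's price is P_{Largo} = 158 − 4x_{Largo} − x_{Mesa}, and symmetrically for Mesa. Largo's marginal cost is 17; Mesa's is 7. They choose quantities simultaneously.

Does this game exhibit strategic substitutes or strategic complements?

strategic substitutes

Mine Largo's profit: π = x_{Largo}(158 − 4x_{Largo} − x_{Mesa}) − 17x_{Largo}.
∂π/∂x_{Largo} = 141 − 8x_{Largo} − x_{Mesa} = 0 ⇒ x_{Largo} = 17.625 − 0.125x_{Mesa}.
The best-response slope dx_{Largo}/dx_{Mesa} = −0.125 < 0: the reaction function is downward-sloping, so the choices are strategic substitutes.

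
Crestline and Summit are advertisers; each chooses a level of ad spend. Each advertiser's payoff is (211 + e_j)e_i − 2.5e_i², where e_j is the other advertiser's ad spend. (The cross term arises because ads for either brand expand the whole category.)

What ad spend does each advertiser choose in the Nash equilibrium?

52.75

Crestline's payoff is (211 + e_S)e_C − 2.5e_C².
∂π/∂e_C = 211 + e_S − 5e_C = 0, so e_C = 42.2 + 0.2e_S.
By symmetry e_S = e_C; substituting into the reaction function, 0.8e_C = 42.2 and e_C = 52.75.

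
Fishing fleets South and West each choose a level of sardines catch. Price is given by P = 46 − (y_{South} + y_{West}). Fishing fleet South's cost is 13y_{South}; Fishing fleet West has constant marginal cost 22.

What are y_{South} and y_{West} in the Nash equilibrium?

14, 5

Fishing fleet South's profit: π = y_{South}(46 − (y_{South} + y_{West})) − 13y_{South}.
∂π/∂y_{South} = 33 − 2y_{South} − y_{West} = 0, so y_{South} = 16.5 − 0.5y_{West}.
By the same steps for West: y_{West} = 12 − 0.5y_{South}.
Solving the two reaction functions simultaneously: (1 − (−0.5)(−0.5))y_{South} = 16.5 − 0.5·12, so 0.75y_{South} = 10.5 and y_{South} = 14.
Then y_{West} = 12 − 0.5·14 = 5.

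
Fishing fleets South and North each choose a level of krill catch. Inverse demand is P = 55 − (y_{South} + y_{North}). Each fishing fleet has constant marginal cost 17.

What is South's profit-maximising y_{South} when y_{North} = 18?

Fishing fleet South's profit: π = y_{South}(55 − (y_{South} + y_{North})) − 17y_{South}.
∂π/∂y_{South} = 38 − 2y_{South} − y_{North} = 0, so y_{South} = 19 − 0.5y_{North}.
At y_{North} = 18: y_{South} = 19 − 0.5·18 = 10.

10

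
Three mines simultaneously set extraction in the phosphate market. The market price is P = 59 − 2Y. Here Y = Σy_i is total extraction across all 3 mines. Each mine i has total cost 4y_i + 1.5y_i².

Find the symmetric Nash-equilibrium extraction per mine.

5

A representative mine's profit is π_i = y_i(59 − 2Y) − 4y_i − 1.5y_i², with Y = y_i + Σ_{j≠i} y_j.
First-order condition: 55 − 7y_i − 2Σ_{j≠i} y_j = 0.
Imposing symmetry (y_j = y for all j) turns Σ_{j≠i} y_j into 2y, so 55 = 11y and y = 5.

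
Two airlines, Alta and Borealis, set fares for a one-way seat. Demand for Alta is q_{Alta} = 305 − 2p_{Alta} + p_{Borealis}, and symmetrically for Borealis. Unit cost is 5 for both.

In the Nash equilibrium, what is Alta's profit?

20000

Alta's profit: π = (p_{Alta} − 5)(305 − 2p_{Alta} + p_{Borealis}).
∂π/∂p_{Alta} = 315 − 4p_{Alta} + p_{Borealis} = 0 ⇒ p_{Alta} = 78.75 + 0.25p_{Borealis}.
Setting p_{Alta} = p_{Borealis} in the reaction function: p_{Alta} = 78.75 + 0.25p_{Alta}, so p_{Alta} = 78.75 / 0.75 = 105.
q_{Alta} = 305 − 2·105 + 105 = 200.
Profit = (105 − 5)·200 = 20000.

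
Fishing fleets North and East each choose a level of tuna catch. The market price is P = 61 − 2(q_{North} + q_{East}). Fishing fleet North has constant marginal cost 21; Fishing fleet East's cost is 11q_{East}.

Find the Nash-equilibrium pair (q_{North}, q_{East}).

5, 10

Fishing fleet North's profit: π = q_{North}(61 − 2(q_{North} + q_{East})) − 21q_{North}.
∂π/∂q_{North} = 40 − 4q_{North} − 2q_{East} = 0, so q_{North} = 10 − 0.5q_{East}.
By the same steps for East: q_{East} = 12.5 − 0.5q_{North}.
Plugging q_{East} into North's best response: q_{North} = 10 − 0.5(12.5 − 0.5q_{North}) ⇒ 0.75q_{North} = 3.75, so q_{North} = 5.
Then q_{East} = 12.5 − 0.5·5 = 10.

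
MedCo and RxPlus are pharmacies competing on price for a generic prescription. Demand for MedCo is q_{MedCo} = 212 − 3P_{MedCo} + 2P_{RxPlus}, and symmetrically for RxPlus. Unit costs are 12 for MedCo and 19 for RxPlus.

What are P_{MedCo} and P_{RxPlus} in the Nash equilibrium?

MedCo's profit: π = (P_{MedCo} − 12)(212 − 3P_{MedCo} + 2P_{RxPlus}).
∂π/∂P_{MedCo} = 248 − 6P_{MedCo} + 2P_{RxPlus} = 0 ⇒ P_{MedCo} = 124/3 + (1/3)P_{RxPlus}.
Similarly P_{RxPlus} = 269/6 + (1/3)P_{MedCo}.
Plugging P_{RxPlus} into MedCo's best response: P_{MedCo} = 124/3 + (1/3)(269/6 + (1/3)P_{MedCo}) ⇒ (8/9)P_{MedCo} = 1013/18, so P_{MedCo} = 63.3125.
Then P_{RxPlus} = 269/6 + (1/3)·63.3125 = 65.9375.

63.3125, 65.9375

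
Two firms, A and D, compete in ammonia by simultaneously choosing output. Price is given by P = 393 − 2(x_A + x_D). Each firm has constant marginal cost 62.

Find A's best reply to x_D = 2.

Firm A's profit: π = x_A(393 − 2(x_A + x_D)) − 62x_A.
∂π/∂x_A = 331 − 4x_A − 2x_D = 0, so x_A = 82.75 − 0.5x_D.
At x_D = 2: x_A = 82.75 − 0.5·2 = 81.75.

81.75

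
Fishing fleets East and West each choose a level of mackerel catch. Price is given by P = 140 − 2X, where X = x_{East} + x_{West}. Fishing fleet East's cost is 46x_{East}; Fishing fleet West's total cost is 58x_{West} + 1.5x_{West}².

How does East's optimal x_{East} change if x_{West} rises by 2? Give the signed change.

Fishing fleet East's profit: π = x_{East}(140 − 2(x_{East} + x_{West})) − 46x_{East}.
∂π/∂x_{East} = 94 − 4x_{East} − 2x_{West} = 0, so x_{East} = 23.5 − 0.5x_{West}.
The reaction-function slope is −0.5, so a 2-unit rise in x_{West} moves x_{East} by −0.5 × 2 = −1. East's best response falls — the actions are strategic substitutes.

-1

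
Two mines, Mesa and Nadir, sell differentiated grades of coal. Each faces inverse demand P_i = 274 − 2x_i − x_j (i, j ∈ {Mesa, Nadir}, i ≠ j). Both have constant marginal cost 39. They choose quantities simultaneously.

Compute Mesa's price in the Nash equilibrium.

Mine Mesa's profit: π = x_{Mesa}(274 − 2x_{Mesa} − x_{Nadir}) − 39x_{Mesa}.
∂π/∂x_{Mesa} = 235 − 4x_{Mesa} − x_{Nadir} = 0 ⇒ x_{Mesa} = 58.75 − 0.25x_{Nadir}.
The game is symmetric, so in equilibrium x_{Nadir} = x_{Mesa}: the reaction function gives 1.25x_{Mesa} = 58.75, hence x_{Mesa} = 47.
P_{Mesa} = 274 − 2·47 − 47 = 133.

133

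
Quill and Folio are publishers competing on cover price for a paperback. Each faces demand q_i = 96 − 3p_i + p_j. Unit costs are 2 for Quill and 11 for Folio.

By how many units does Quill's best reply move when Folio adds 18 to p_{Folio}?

Quill's profit: π = (p_{Quill} − 2)(96 − 3p_{Quill} + p_{Folio}).
∂π/∂p_{Quill} = 102 − 6p_{Quill} + p_{Folio} = 0 ⇒ p_{Quill} = 17 + (1/6)p_{Folio}.
The reaction-function slope is 1/6, so an 18-unit rise in p_{Folio} moves p_{Quill} by 1/6 × 18 = 3. Quill's best response rises — the actions are strategic complements.

3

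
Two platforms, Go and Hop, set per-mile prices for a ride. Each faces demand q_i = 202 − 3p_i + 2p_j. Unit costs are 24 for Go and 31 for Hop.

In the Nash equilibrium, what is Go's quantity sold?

Go's profit: π = (p_{Go} − 24)(202 − 3p_{Go} + 2p_{Hop}).
∂π/∂p_{Go} = 274 − 6p_{Go} + 2p_{Hop} = 0 ⇒ p_{Go} = 137/3 + (1/3)p_{Hop}.
Similarly p_{Hop} = 295/6 + (1/3)p_{Go}.
Plugging p_{Hop} into Go's best response: p_{Go} = 137/3 + (1/3)(295/6 + (1/3)p_{Go}) ⇒ (8/9)p_{Go} = 1117/18, so p_{Go} = 69.8125.
Then p_{Hop} = 295/6 + (1/3)·69.8125 = 72.4375.
q_{Go} = 202 − 3·69.8125 + 2·72.4375 = 137.4375.

137.4375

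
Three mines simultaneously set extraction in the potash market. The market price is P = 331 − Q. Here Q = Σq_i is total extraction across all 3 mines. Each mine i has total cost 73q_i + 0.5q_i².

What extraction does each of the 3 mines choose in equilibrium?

51.6

A representative mine's profit is π_i = q_i(331 − Q) − 73q_i − 0.5q_i², with Q = q_i + Σ_{j≠i} q_j.
First-order condition: 258 − 3q_i − Σ_{j≠i} q_j = 0.
In a symmetric equilibrium every mine chooses the same q, so Σ_{j≠i} q_j = 2q. The condition becomes 258 − 5q = 0, giving q = 258/5 = 51.6.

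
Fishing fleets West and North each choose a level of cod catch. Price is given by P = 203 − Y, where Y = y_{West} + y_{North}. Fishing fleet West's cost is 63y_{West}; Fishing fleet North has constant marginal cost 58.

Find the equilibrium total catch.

95

Fishing fleet West's profit: π = y_{West}(203 − (y_{West} + y_{North})) − 63y_{West}.
∂π/∂y_{West} = 140 − 2y_{West} − y_{North} = 0, so y_{West} = 70 − 0.5y_{North}.
By the same steps for North: y_{North} = 72.5 − 0.5y_{West}.
Plugging y_{North} into West's best response: y_{West} = 70 − 0.5(72.5 − 0.5y_{West}) ⇒ 0.75y_{West} = 33.75, so y_{West} = 45.
Then y_{North} = 72.5 − 0.5·45 = 50.
Total catch: 45 + 50 = 95.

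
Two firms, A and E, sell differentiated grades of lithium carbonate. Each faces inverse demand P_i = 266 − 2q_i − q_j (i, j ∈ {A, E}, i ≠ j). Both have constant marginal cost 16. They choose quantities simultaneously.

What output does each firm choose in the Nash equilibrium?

Firm A's profit: π = q_A(266 − 2q_A − q_E) − 16q_A.
∂π/∂q_A = 250 − 4q_A − q_E = 0 ⇒ q_A = 62.5 − 0.25q_E.
Setting q_A = q_E in the reaction function: q_A = 62.5 − 0.25q_A, so q_A = 62.5 / 1.25 = 50.

50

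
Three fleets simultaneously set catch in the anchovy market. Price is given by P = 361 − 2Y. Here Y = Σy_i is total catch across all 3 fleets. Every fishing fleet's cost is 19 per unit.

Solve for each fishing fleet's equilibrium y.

42.75

A representative fishing fleet's profit is π_i = y_i(361 − 2Y) − 19y_i, with Y = y_i + Σ_{j≠i} y_j.
First-order condition: 342 − 4y_i − 2Σ_{j≠i} y_j = 0.
In a symmetric equilibrium every fishing fleet chooses the same y, so Σ_{j≠i} y_j = 2y. The condition becomes 342 − 8y = 0, giving y = 342/8 = 42.75.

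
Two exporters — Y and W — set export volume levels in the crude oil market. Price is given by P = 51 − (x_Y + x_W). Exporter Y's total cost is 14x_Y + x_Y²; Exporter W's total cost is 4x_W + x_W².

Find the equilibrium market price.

34.2

Exporter Y's profit: π = x_Y(51 − (x_Y + x_W)) − 14x_Y − x_Y².
∂π/∂x_Y = 37 − 4x_Y − x_W = 0, so x_Y = 9.25 − 0.25x_W.
By the same steps for W: x_W = 11.75 − 0.25x_Y.
Substituting the second reaction function into the first: x_Y = 9.25 − 0.25(11.75 − 0.25x_Y), which gives 0.9375x_Y = 6.3125 ⇒ x_Y = 101/15.
Then x_W = 11.75 − 0.25·(101/15) = 151/15.
Equilibrium price: P = 51 − 16.8 = 34.2.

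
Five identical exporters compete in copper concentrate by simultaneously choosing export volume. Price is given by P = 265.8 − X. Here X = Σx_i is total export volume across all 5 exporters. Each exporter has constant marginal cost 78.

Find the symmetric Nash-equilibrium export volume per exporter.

31.3

A representative exporter's profit is π_i = x_i(265.8 − X) − 78x_i, with X = x_i + Σ_{j≠i} x_j.
First-order condition: 187.8 − 2x_i − Σ_{j≠i} x_j = 0.
With identical exporters, set every x_j = x: then 187.8 − 2x − 4x = 0, i.e. x = 187.8/6 = 31.3.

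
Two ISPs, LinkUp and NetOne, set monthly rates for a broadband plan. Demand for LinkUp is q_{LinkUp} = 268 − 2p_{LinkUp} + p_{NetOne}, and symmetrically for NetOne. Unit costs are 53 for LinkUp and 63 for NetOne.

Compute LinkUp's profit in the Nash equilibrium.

LinkUp's profit: π = (p_{LinkUp} − 53)(268 − 2p_{LinkUp} + p_{NetOne}).
∂π/∂p_{LinkUp} = 374 − 4p_{LinkUp} + p_{NetOne} = 0 ⇒ p_{LinkUp} = 93.5 + 0.25p_{NetOne}.
Similarly p_{NetOne} = 98.5 + 0.25p_{LinkUp}.
Solving the two reaction functions simultaneously: (1 − (0.25)(0.25))p_{LinkUp} = 93.5 + 0.25·98.5, so 0.9375p_{LinkUp} = 118.125 and p_{LinkUp} = 126.
Then p_{NetOne} = 98.5 + 0.25·126 = 130.
q_{LinkUp} = 268 − 2·126 + 130 = 146.
Profit = (126 − 53)·146 = 10658.

10658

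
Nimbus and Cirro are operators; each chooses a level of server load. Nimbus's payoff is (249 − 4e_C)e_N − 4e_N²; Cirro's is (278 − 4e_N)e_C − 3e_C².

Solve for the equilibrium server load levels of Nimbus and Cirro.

11.9375, 38.375

Expanding Nimbus's payoff: 249e_N − 4e_Ce_N − 4e_N².
∂π/∂e_N = 249 − 4e_C − 8e_N = 0, so e_N = 31.125 − 0.5e_C.
Likewise for Cirro: e_C = 139/3 − (2/3)e_N.
Solving the two reaction functions simultaneously: (1 − (−0.5)(−2/3))e_N = 31.125 − 0.5·(139/3), so (2/3)e_N = 191/24 and e_N = 11.9375.
Then e_C = 139/3 − (2/3)·11.9375 = 38.375.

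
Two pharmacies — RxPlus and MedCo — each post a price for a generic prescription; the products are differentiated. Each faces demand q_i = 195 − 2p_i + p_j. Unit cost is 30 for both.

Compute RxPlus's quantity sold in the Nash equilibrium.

RxPlus's profit: π = (p_{RxPlus} − 30)(195 − 2p_{RxPlus} + p_{MedCo}).
∂π/∂p_{RxPlus} = 255 − 4p_{RxPlus} + p_{MedCo} = 0 ⇒ p_{RxPlus} = 63.75 + 0.25p_{MedCo}.
The game is symmetric, so in equilibrium p_{MedCo} = p_{RxPlus}: the reaction function gives 0.75p_{RxPlus} = 63.75, hence p_{RxPlus} = 85.
q_{RxPlus} = 195 − 2·85 + 85 = 110.

110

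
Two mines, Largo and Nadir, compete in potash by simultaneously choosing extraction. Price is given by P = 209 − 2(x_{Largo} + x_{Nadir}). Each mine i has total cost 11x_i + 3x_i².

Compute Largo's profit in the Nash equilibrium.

1361.25

Mine Largo's profit: π = x_{Largo}(209 − 2(x_{Largo} + x_{Nadir})) − 11x_{Largo} − 3x_{Largo}².
∂π/∂x_{Largo} = 198 − 10x_{Largo} − 2x_{Nadir} = 0, so x_{Largo} = 19.8 − 0.2x_{Nadir}.
By symmetry x_{Nadir} = x_{Largo}; substituting into the reaction function, 1.2x_{Largo} = 19.8 and x_{Largo} = 16.5.
Price P = 209 − 2·33 = 143.
Largo's profit: (143 − 11)·16.5 − 3(16.5)² = 1361.25.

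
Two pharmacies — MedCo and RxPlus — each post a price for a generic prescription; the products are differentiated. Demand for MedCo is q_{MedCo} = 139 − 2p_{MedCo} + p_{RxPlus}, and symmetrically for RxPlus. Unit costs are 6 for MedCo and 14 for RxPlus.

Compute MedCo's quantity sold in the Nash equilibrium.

MedCo's profit: π = (p_{MedCo} − 6)(139 − 2p_{MedCo} + p_{RxPlus}).
∂π/∂p_{MedCo} = 151 − 4p_{MedCo} + p_{RxPlus} = 0 ⇒ p_{MedCo} = 37.75 + 0.25p_{RxPlus}.
Similarly p_{RxPlus} = 41.75 + 0.25p_{MedCo}.
Plugging p_{RxPlus} into MedCo's best response: p_{MedCo} = 37.75 + 0.25(41.75 + 0.25p_{MedCo}) ⇒ 0.9375p_{MedCo} = 48.1875, so p_{MedCo} = 51.4.
Then p_{RxPlus} = 41.75 + 0.25·51.4 = 54.6.
q_{MedCo} = 139 − 2·51.4 + 54.6 = 90.8.

90.8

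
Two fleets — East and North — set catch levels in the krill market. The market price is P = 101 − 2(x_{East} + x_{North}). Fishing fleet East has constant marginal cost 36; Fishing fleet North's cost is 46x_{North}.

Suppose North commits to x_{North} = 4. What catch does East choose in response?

14.25

Fishing fleet East's profit: π = x_{East}(101 − 2(x_{East} + x_{North})) − 36x_{East}.
∂π/∂x_{East} = 65 − 4x_{East} − 2x_{North} = 0, so x_{East} = 16.25 − 0.5x_{North}.
At x_{North} = 4: x_{East} = 16.25 − 0.5·4 = 14.25.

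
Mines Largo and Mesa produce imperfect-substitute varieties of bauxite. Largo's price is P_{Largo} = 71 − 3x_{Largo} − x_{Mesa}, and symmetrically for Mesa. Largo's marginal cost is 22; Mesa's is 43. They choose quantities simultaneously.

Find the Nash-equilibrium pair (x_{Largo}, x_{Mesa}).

Mine Largo's profit: π = x_{Largo}(71 − 3x_{Largo} − x_{Mesa}) − 22x_{Largo}.
∂π/∂x_{Largo} = 49 − 6x_{Largo} − x_{Mesa} = 0 ⇒ x_{Largo} = 49/6 − (1/6)x_{Mesa}.
Similarly x_{Mesa} = 14/3 − (1/6)x_{Largo}.
Substituting the second reaction function into the first: x_{Largo} = 49/6 − (1/6)(14/3 − (1/6)x_{Largo}), which gives (35/36)x_{Largo} = 133/18 ⇒ x_{Largo} = 7.6.
Then x_{Mesa} = 14/3 − (1/6)·7.6 = 3.4.

7.6, 3.4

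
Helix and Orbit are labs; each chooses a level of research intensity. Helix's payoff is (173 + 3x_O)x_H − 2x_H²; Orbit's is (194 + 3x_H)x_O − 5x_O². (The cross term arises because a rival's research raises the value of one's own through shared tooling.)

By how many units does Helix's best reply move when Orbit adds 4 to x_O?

3

Expanding Helix's payoff: 173x_H + 3x_Ox_H − 2x_H².
∂π/∂x_H = 173 + 3x_O − 4x_H = 0, so x_H = 43.25 + 0.75x_O.
The reaction-function slope is 0.75, so a 4-unit rise in x_O moves x_H by 0.75 × 4 = 3. Helix's best response rises — the actions are strategic complements.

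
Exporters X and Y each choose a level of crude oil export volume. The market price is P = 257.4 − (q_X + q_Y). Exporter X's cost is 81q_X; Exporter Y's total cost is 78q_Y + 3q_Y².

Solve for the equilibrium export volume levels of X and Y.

Exporter X's profit: π = q_X(257.4 − (q_X + q_Y)) − 81q_X.
∂π/∂q_X = 176.4 − 2q_X − q_Y = 0, so q_X = 88.2 − 0.5q_Y.
For Y: ∂π/∂q_Y = 179.4 − 8q_Y − q_X = 0 ⇒ q_Y = 22.425 − 0.125q_X.
Solving the two reaction functions simultaneously: (1 − (−0.5)(−0.125))q_X = 88.2 − 0.5·22.425, so 0.9375q_X = 76.9875 and q_X = 82.12.
Then q_Y = 22.425 − 0.125·82.12 = 12.16.

82.12, 12.16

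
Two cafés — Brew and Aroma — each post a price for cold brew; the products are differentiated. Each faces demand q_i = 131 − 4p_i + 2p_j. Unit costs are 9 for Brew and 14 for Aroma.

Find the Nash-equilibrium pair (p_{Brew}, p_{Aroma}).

Brew's profit: π = (p_{Brew} − 9)(131 − 4p_{Brew} + 2p_{Aroma}).
∂π/∂p_{Brew} = 167 − 8p_{Brew} + 2p_{Aroma} = 0 ⇒ p_{Brew} = 20.875 + 0.25p_{Aroma}.
Similarly p_{Aroma} = 23.375 + 0.25p_{Brew}.
Substituting the second reaction function into the first: p_{Brew} = 20.875 + 0.25(23.375 + 0.25p_{Brew}), which gives 0.9375p_{Brew} = 855/32 ⇒ p_{Brew} = 28.5.
Then p_{Aroma} = 23.375 + 0.25·28.5 = 30.5.

28.5, 30.5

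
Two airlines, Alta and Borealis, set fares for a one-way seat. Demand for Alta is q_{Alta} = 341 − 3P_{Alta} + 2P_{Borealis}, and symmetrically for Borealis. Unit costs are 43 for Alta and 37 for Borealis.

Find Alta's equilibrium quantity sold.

Alta's profit: π = (P_{Alta} − 43)(341 − 3P_{Alta} + 2P_{Borealis}).
∂π/∂P_{Alta} = 470 − 6P_{Alta} + 2P_{Borealis} = 0 ⇒ P_{Alta} = 235/3 + (1/3)P_{Borealis}.
Similarly P_{Borealis} = 226/3 + (1/3)P_{Alta}.
Substituting the second reaction function into the first: P_{Alta} = 235/3 + (1/3)(226/3 + (1/3)P_{Alta}), which gives (8/9)P_{Alta} = 931/9 ⇒ P_{Alta} = 116.375.
Then P_{Borealis} = 226/3 + (1/3)·116.375 = 114.125.
q_{Alta} = 341 − 3·116.375 + 2·114.125 = 220.125.

220.125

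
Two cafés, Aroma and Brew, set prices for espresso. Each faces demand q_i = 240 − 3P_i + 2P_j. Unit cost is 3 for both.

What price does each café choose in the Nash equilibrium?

62.25

Aroma's profit: π = (P_{Aroma} − 3)(240 − 3P_{Aroma} + 2P_{Brew}).
∂π/∂P_{Aroma} = 249 − 6P_{Aroma} + 2P_{Brew} = 0 ⇒ P_{Aroma} = 41.5 + (1/3)P_{Brew}.
Setting P_{Aroma} = P_{Brew} in the reaction function: P_{Aroma} = 41.5 + (1/3)P_{Aroma}, so P_{Aroma} = 41.5 / (2/3) = 62.25.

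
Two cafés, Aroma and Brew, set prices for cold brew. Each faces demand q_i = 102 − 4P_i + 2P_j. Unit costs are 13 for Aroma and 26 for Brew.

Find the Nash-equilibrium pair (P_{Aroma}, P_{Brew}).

Aroma's profit: π = (P_{Aroma} − 13)(102 − 4P_{Aroma} + 2P_{Brew}).
∂π/∂P_{Aroma} = 154 − 8P_{Aroma} + 2P_{Brew} = 0 ⇒ P_{Aroma} = 19.25 + 0.25P_{Brew}.
Similarly P_{Brew} = 25.75 + 0.25P_{Aroma}.
Substituting the second reaction function into the first: P_{Aroma} = 19.25 + 0.25(25.75 + 0.25P_{Aroma}), which gives 0.9375P_{Aroma} = 25.6875 ⇒ P_{Aroma} = 27.4.
Then P_{Brew} = 25.75 + 0.25·27.4 = 32.6.

27.4, 32.6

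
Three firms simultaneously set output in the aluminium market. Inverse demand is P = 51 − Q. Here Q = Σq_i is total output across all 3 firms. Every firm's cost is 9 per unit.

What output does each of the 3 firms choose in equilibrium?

10.5

A representative firm's profit is π_i = q_i(51 − Q) − 9q_i, with Q = q_i + Σ_{j≠i} q_j.
First-order condition: 42 − 2q_i − Σ_{j≠i} q_j = 0.
In a symmetric equilibrium every firm chooses the same q, so Σ_{j≠i} q_j = 2q. The condition becomes 42 − 4q = 0, giving q = 42/4 = 10.5.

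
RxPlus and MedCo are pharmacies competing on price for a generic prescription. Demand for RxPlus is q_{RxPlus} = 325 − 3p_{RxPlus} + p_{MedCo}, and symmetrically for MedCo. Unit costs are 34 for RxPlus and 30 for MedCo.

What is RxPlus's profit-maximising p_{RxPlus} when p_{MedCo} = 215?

107

RxPlus's profit: π = (p_{RxPlus} − 34)(325 − 3p_{RxPlus} + p_{MedCo}).
∂π/∂p_{RxPlus} = 427 − 6p_{RxPlus} + p_{MedCo} = 0 ⇒ p_{RxPlus} = 427/6 + (1/6)p_{MedCo}.
At p_{MedCo} = 215: p_{RxPlus} = 427/6 + (1/6)·215 = 107.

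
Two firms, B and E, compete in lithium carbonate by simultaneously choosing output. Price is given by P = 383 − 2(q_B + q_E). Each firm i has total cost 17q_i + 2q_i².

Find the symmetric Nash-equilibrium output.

36.6

Firm B's profit: π = q_B(383 − 2(q_B + q_E)) − 17q_B − 2q_B².
∂π/∂q_B = 366 − 8q_B − 2q_E = 0, so q_B = 45.75 − 0.25q_E.
Setting q_B = q_E in the reaction function: q_B = 45.75 − 0.25q_B, so q_B = 45.75 / 1.25 = 36.6.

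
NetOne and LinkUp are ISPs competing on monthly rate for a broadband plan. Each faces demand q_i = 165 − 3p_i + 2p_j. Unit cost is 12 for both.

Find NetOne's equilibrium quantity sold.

114.75

NetOne's profit: π = (p_{NetOne} − 12)(165 − 3p_{NetOne} + 2p_{LinkUp}).
∂π/∂p_{NetOne} = 201 − 6p_{NetOne} + 2p_{LinkUp} = 0 ⇒ p_{NetOne} = 33.5 + (1/3)p_{LinkUp}.
The game is symmetric, so in equilibrium p_{LinkUp} = p_{NetOne}: the reaction function gives (2/3)p_{NetOne} = 33.5, hence p_{NetOne} = 50.25.
q_{NetOne} = 165 − 3·50.25 + 2·50.25 = 114.75.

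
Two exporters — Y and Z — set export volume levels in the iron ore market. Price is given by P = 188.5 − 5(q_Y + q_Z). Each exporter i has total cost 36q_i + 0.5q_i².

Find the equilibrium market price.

93.1875

Exporter Y's profit: π = q_Y(188.5 − 5(q_Y + q_Z)) − 36q_Y − 0.5q_Y².
∂π/∂q_Y = 152.5 − 11q_Y − 5q_Z = 0, so q_Y = 305/22 − (5/11)q_Z.
The game is symmetric, so in equilibrium q_Z = q_Y: the reaction function gives (16/11)q_Y = 305/22, hence q_Y = 305/32.
Equilibrium price: P = 188.5 − 5·19.0625 = 93.1875.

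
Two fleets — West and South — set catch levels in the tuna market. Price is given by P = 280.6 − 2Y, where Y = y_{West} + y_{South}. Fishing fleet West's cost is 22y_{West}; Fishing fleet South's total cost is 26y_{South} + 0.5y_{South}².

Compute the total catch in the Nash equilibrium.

80.3125

Fishing fleet West's profit: π = y_{West}(280.6 − 2(y_{West} + y_{South})) − 22y_{West}.
∂π/∂y_{West} = 258.6 − 4y_{West} − 2y_{South} = 0, so y_{West} = 64.65 − 0.5y_{South}.
For South: ∂π/∂y_{South} = 254.6 − 5y_{South} − 2y_{West} = 0 ⇒ y_{South} = 50.92 − 0.4y_{West}.
Solving the two reaction functions simultaneously: (1 − (−0.5)(−0.4))y_{West} = 64.65 − 0.5·50.92, so 0.8y_{West} = 39.19 and y_{West} = 48.9875.
Then y_{South} = 50.92 − 0.4·48.9875 = 31.325.
Total catch: 48.9875 + 31.325 = 80.3125.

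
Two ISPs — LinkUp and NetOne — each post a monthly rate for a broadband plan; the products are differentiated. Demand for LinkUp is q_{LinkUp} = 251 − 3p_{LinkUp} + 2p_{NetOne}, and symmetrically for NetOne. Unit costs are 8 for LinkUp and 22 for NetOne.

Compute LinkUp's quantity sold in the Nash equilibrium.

190.125

LinkUp's profit: π = (p_{LinkUp} − 8)(251 − 3p_{LinkUp} + 2p_{NetOne}).
∂π/∂p_{LinkUp} = 275 − 6p_{LinkUp} + 2p_{NetOne} = 0 ⇒ p_{LinkUp} = 275/6 + (1/3)p_{NetOne}.
Similarly p_{NetOne} = 317/6 + (1/3)p_{LinkUp}.
Solving the two reaction functions simultaneously: (1 − (1/3)(1/3))p_{LinkUp} = 275/6 + (1/3)·(317/6), so (8/9)p_{LinkUp} = 571/9 and p_{LinkUp} = 71.375.
Then p_{NetOne} = 317/6 + (1/3)·71.375 = 76.625.
q_{LinkUp} = 251 − 3·71.375 + 2·76.625 = 190.125.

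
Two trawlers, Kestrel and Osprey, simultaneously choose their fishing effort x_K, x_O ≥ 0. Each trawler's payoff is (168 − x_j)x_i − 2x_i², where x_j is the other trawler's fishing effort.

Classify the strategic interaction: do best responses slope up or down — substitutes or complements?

strategic substitutes

Kestrel's payoff is (168 − x_O)x_K − 2x_K².
∂π/∂x_K = 168 − x_O − 4x_K = 0, so x_K = 42 − 0.25x_O.
The best-response slope dx_K/dx_O = −0.25 < 0: the reaction function is downward-sloping, so the choices are strategic substitutes.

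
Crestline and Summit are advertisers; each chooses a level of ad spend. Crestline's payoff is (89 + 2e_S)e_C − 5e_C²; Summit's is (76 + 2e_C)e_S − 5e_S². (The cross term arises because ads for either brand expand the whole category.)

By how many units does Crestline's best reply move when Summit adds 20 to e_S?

Expanding Crestline's payoff: 89e_C + 2e_Se_C − 5e_C².
∂π/∂e_C = 89 + 2e_S − 10e_C = 0, so e_C = 8.9 + 0.2e_S.
The reaction-function slope is 0.2, so a 20-unit rise in e_S moves e_C by 0.2 × 20 = 4. Crestline's best response rises — the actions are strategic complements.

4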